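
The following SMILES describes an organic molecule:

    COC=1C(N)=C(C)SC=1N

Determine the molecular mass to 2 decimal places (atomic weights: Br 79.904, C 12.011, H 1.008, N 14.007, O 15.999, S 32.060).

158.22 g/mol

First, the molecular formula is C6H10N2OS (counting implicit H from valence).
  C: 6 × 12.011 = 72.066
  H: 10 × 1.008 = 10.080
  N: 2 × 14.007 = 28.014
  O: 1 × 15.999 = 15.999
  S: 1 × 32.060 = 32.060
Sum: 6×12.011 + 10×1.008 + 2×14.007 + 1×15.999 + 1×32.060 = 158.219 → 158.22 g/mol.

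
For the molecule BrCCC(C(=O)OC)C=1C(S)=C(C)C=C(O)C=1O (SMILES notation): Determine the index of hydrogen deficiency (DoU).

Molecular formula: C12H15BrO4S.
DoU = (2C + 2 + N − H − X) / 2, where X is the halogen count and O/S are ignored.
    = (2·12 + 2 + 0 − 15 − 1) / 2 = 10 / 2 = 5.

5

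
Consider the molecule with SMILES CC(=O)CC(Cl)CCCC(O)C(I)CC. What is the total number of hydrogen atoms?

Walk through each heavy atom and fill implicit hydrogens from standard valence (C 4, N 3, O 2, S 2, halogen 1):
  atom 1: C, bond orders sum to 1 (valence 4) → 3 H
  atom 2: C, bond orders sum to 4 (valence 4) → 0 H
  atom 3: O, bond orders sum to 2 (valence 2) → 0 H
  atom 4: C, bond orders sum to 2 (valence 4) → 2 H
  atom 5: C, bond orders sum to 3 (valence 4) → 1 H
  atom 6: Cl (halogen, monovalent) → 0 H
  atom 7: C, bond orders sum to 2 (valence 4) → 2 H
  atom 8: C, bond orders sum to 2 (valence 4) → 2 H
  atom 9: C, bond orders sum to 2 (valence 4) → 2 H
  atom 10: C, bond orders sum to 3 (valence 4) → 1 H
  atom 11: O, bond orders sum to 1 (valence 2) → 1 H
  atom 12: C, bond orders sum to 3 (valence 4) → 1 H
  atom 13: I (halogen, monovalent) → 0 H
  atom 14: C, bond orders sum to 2 (valence 4) → 2 H
  atom 15: C, bond orders sum to 1 (valence 4) → 3 H
Total hydrogens: 20.

20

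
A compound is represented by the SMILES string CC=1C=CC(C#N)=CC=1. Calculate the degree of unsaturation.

Degree of unsaturation = (number of rings) + (number of π bonds).
Ring closures in the SMILES: 1.
π bonds: 3 double bonds (each 1 DoU), 1 triple bond (each 2 DoU) → 5 DoU from unsaturation.
Total DoU = 1 + 5 = 6.

6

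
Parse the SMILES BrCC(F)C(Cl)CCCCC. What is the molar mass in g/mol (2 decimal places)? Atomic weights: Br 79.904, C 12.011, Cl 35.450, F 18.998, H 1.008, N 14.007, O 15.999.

245.56 g/mol

First, the molecular formula is C8H15BrClF (counting implicit H from valence).
  Br: 1 × 79.904 = 79.904
  C: 8 × 12.011 = 96.088
  Cl: 1 × 35.450 = 35.450
  F: 1 × 18.998 = 18.998
  H: 15 × 1.008 = 15.120
Sum: 1×79.904 + 8×12.011 + 1×35.450 + 1×18.998 + 15×1.008 = 245.560 → 245.56 g/mol.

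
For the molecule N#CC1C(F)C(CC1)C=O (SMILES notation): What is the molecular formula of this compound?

Walk through each heavy atom and fill implicit hydrogens from standard valence (C 4, N 3, O 2, S 2, halogen 1):
  atom 1: N, bond orders sum to 3 (valence 3) → 0 H
  atom 2: C, bond orders sum to 4 (valence 4) → 0 H
  atom 3: C, bond orders sum to 3 (valence 4) → 1 H
  atom 4: C, bond orders sum to 3 (valence 4) → 1 H
  atom 5: F (halogen, monovalent) → 0 H
  atom 6: C, bond orders sum to 3 (valence 4) → 1 H
  atom 7: C, bond orders sum to 2 (valence 4) → 2 H
  atom 8: C, bond orders sum to 2 (valence 4) → 2 H
  atom 9: C, bond orders sum to 3 (valence 4) → 1 H
  atom 10: O, bond orders sum to 2 (valence 2) → 0 H
Totals → C:7, H:8, F:1, N:1, O:1.
In Hill order: C7H8FNO.

C7H8FNO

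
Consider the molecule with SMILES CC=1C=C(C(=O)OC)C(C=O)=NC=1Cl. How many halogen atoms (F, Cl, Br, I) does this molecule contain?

Halogen atoms appear at heavy-atom position 14 (1×Cl).
Other groups present: 1 aldehyde, 1 ester.
Halogen count: 1.

1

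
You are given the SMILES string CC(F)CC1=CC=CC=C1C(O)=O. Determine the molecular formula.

C10H11FO2

Walk through each heavy atom and fill implicit hydrogens from standard valence (C 4, N 3, O 2, S 2, halogen 1):
  atom 1: C, bond orders sum to 1 (valence 4) → 3 H
  atom 2: C, bond orders sum to 3 (valence 4) → 1 H
  atom 3: F (halogen, monovalent) → 0 H
  atom 4: C, bond orders sum to 2 (valence 4) → 2 H
  atom 5: C, bond orders sum to 4 (valence 4) → 0 H
  atom 6: C, bond orders sum to 3 (valence 4) → 1 H
  atom 7: C, bond orders sum to 3 (valence 4) → 1 H
  atom 8: C, bond orders sum to 3 (valence 4) → 1 H
  atom 9: C, bond orders sum to 3 (valence 4) → 1 H
  atom 10: C, bond orders sum to 4 (valence 4) → 0 H
  atom 11: C, bond orders sum to 4 (valence 4) → 0 H
  atom 12: O, bond orders sum to 1 (valence 2) → 1 H
  atom 13: O, bond orders sum to 2 (valence 2) → 0 H
Totals → C:10, H:11, F:1, O:2.
In Hill order: C10H11FO2.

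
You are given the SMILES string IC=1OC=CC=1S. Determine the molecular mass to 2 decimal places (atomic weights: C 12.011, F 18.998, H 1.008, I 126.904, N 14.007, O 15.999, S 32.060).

First, the molecular formula is C4H3IOS (counting implicit H from valence).
  C: 4 × 12.011 = 48.044
  H: 3 × 1.008 = 3.024
  I: 1 × 126.904 = 126.904
  O: 1 × 15.999 = 15.999
  S: 1 × 32.060 = 32.060
Sum: 4×12.011 + 3×1.008 + 1×126.904 + 1×15.999 + 1×32.060 = 226.031 → 226.03 g/mol.

226.03 g/mol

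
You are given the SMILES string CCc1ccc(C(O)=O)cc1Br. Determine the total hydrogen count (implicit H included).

Walk through each heavy atom and fill implicit hydrogens from standard valence (C 4, N 3, O 2, S 2, halogen 1); for lowercase aromatic atoms, an aromatic c carries 1 H when it has two neighbours and 0 H with three, and aromatic n carries 0 H:
  atom 1: C, bond orders sum to 1 (valence 4) → 3 H
  atom 2: C, bond orders sum to 2 (valence 4) → 2 H
  atom 3: aromatic c, 3 neighbours → 0 H
  atom 4: aromatic c, 2 neighbours → 1 H
  atom 5: aromatic c, 2 neighbours → 1 H
  atom 6: aromatic c, 3 neighbours → 0 H
  atom 7: C, bond orders sum to 4 (valence 4) → 0 H
  atom 8: O, bond orders sum to 1 (valence 2) → 1 H
  atom 9: O, bond orders sum to 2 (valence 2) → 0 H
  atom 10: aromatic c, 2 neighbours → 1 H
  atom 11: aromatic c, 3 neighbours → 0 H
  atom 12: Br (halogen, monovalent) → 0 H
Total hydrogens: 9.

9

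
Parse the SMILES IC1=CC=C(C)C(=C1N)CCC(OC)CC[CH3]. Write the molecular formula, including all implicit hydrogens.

Walk through each heavy atom and fill implicit hydrogens from standard valence (C 4, N 3, O 2, S 2, halogen 1):
  atom 1: I (halogen, monovalent) → 0 H
  atom 2: C, bond orders sum to 4 (valence 4) → 0 H
  atom 3: C, bond orders sum to 3 (valence 4) → 1 H
  atom 4: C, bond orders sum to 3 (valence 4) → 1 H
  atom 5: C, bond orders sum to 4 (valence 4) → 0 H
  atom 6: C, bond orders sum to 1 (valence 4) → 3 H
  atom 7: C, bond orders sum to 4 (valence 4) → 0 H
  atom 8: C, bond orders sum to 4 (valence 4) → 0 H
  atom 9: N, bond orders sum to 1 (valence 3) → 2 H
  atom 10: C, bond orders sum to 2 (valence 4) → 2 H
  atom 11: C, bond orders sum to 2 (valence 4) → 2 H
  atom 12: C, bond orders sum to 3 (valence 4) → 1 H
  atom 13: O, bond orders sum to 2 (valence 2) → 0 H
  atom 14: C, bond orders sum to 1 (valence 4) → 3 H
  atom 15: C, bond orders sum to 2 (valence 4) → 2 H
  atom 16: C, bond orders sum to 2 (valence 4) → 2 H
  atom 17: C with explicit H count 3
Totals → C:14, H:22, I:1, N:1, O:1.

C14H22INO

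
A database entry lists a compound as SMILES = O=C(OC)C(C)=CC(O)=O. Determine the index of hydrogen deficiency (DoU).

Degree of unsaturation = (number of rings) + (number of π bonds).
Ring closures in the SMILES: 0.
π bonds: 3 double bonds (each 1 DoU) → 3 DoU from unsaturation.
Total DoU = 0 + 3 = 3.

3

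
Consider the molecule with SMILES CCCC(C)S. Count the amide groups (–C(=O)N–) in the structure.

0

Scan the SMILES for the amide motif — none present.
Groups that are present: 1 thiol.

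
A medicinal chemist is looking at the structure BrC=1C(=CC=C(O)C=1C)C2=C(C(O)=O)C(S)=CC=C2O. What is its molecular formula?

Walk through each heavy atom and fill implicit hydrogens from standard valence (C 4, N 3, O 2, S 2, halogen 1):
  atom 1: Br (halogen, monovalent) → 0 H
  atom 2: C, bond orders sum to 4 (valence 4) → 0 H
  atom 3: C, bond orders sum to 4 (valence 4) → 0 H
  atom 4: C, bond orders sum to 3 (valence 4) → 1 H
  atom 5: C, bond orders sum to 3 (valence 4) → 1 H
  atom 6: C, bond orders sum to 4 (valence 4) → 0 H
  atom 7: O, bond orders sum to 1 (valence 2) → 1 H
  atom 8: C, bond orders sum to 4 (valence 4) → 0 H
  atom 9: C, bond orders sum to 1 (valence 4) → 3 H
  atom 10: C, bond orders sum to 4 (valence 4) → 0 H
  atom 11: C, bond orders sum to 4 (valence 4) → 0 H
  atom 12: C, bond orders sum to 4 (valence 4) → 0 H
  atom 13: O, bond orders sum to 1 (valence 2) → 1 H
  atom 14: O, bond orders sum to 2 (valence 2) → 0 H
  atom 15: C, bond orders sum to 4 (valence 4) → 0 H
  atom 16: S, bond orders sum to 1 (valence 2) → 1 H
  atom 17: C, bond orders sum to 3 (valence 4) → 1 H
  atom 18: C, bond orders sum to 3 (valence 4) → 1 H
  atom 19: C, bond orders sum to 4 (valence 4) → 0 H
  atom 20: O, bond orders sum to 1 (valence 2) → 1 H
Totals → C:14, H:11, Br:1, O:4, S:1.

C14H11BrO4S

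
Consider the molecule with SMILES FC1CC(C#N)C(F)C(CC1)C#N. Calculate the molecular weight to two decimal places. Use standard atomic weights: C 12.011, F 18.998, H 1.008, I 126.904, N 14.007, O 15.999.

184.19 g/mol

First, the molecular formula is C9H10F2N2 (counting implicit H from valence).
  C: 9 × 12.011 = 108.099
  F: 2 × 18.998 = 37.996
  H: 10 × 1.008 = 10.080
  N: 2 × 14.007 = 28.014
Sum: 9×12.011 + 2×18.998 + 10×1.008 + 2×14.007 = 184.189 → 184.19 g/mol.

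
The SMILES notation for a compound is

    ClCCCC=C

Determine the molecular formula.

Walk through each heavy atom and fill implicit hydrogens from standard valence (C 4, N 3, O 2, S 2, halogen 1):
  atom 1: Cl (halogen, monovalent) → 0 H
  atom 2: C, bond orders sum to 2 (valence 4) → 2 H
  atom 3: C, bond orders sum to 2 (valence 4) → 2 H
  atom 4: C, bond orders sum to 2 (valence 4) → 2 H
  atom 5: C, bond orders sum to 3 (valence 4) → 1 H
  atom 6: C, bond orders sum to 2 (valence 4) → 2 H
Totals → C:5, H:9, Cl:1.
In Hill order: C5H9Cl.

C5H9Cl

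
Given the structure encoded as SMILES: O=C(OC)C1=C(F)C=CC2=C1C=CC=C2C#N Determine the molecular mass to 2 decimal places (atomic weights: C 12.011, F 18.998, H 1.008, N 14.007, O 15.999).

First, the molecular formula is C13H8FNO2 (counting implicit H from valence).
  C: 13 × 12.011 = 156.143
  F: 1 × 18.998 = 18.998
  H: 8 × 1.008 = 8.064
  N: 1 × 14.007 = 14.007
  O: 2 × 15.999 = 31.998
Sum: 13×12.011 + 1×18.998 + 8×1.008 + 1×14.007 + 2×15.999 = 229.210 → 229.21 g/mol.

229.21 g/mol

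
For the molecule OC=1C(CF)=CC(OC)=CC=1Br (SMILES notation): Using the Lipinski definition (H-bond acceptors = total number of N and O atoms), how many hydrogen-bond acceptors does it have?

2

N atoms: 0; O atoms: 2.
Lipinski HBA = 0 + 2 = 2.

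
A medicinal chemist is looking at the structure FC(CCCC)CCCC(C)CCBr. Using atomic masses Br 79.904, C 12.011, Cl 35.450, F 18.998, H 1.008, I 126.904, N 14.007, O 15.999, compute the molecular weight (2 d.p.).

First, the molecular formula is C12H24BrF (counting implicit H from valence).
  Br: 1 × 79.904 = 79.904
  C: 12 × 12.011 = 144.132
  F: 1 × 18.998 = 18.998
  H: 24 × 1.008 = 24.192
Sum: 1×79.904 + 12×12.011 + 1×18.998 + 24×1.008 = 267.226 → 267.23 g/mol.

267.23 g/mol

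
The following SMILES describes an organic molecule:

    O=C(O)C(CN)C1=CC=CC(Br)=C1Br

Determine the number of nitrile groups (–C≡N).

Scan the SMILES for the nitrile motif — none present.
Groups that are present: 1 carboxylic acid, 1 primary amine.

0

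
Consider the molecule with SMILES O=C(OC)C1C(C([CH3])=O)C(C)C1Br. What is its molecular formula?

Walk through each heavy atom and fill implicit hydrogens from standard valence (C 4, N 3, O 2, S 2, halogen 1):
  atom 1: O, bond orders sum to 2 (valence 2) → 0 H
  atom 2: C, bond orders sum to 4 (valence 4) → 0 H
  atom 3: O, bond orders sum to 2 (valence 2) → 0 H
  atom 4: C, bond orders sum to 1 (valence 4) → 3 H
  atom 5: C, bond orders sum to 3 (valence 4) → 1 H
  atom 6: C, bond orders sum to 3 (valence 4) → 1 H
  atom 7: C, bond orders sum to 4 (valence 4) → 0 H
  atom 8: C with explicit H count 3
  atom 9: O, bond orders sum to 2 (valence 2) → 0 H
  atom 10: C, bond orders sum to 3 (valence 4) → 1 H
  atom 11: C, bond orders sum to 1 (valence 4) → 3 H
  atom 12: C, bond orders sum to 3 (valence 4) → 1 H
  atom 13: Br (halogen, monovalent) → 0 H
Totals → C:9, H:13, Br:1, O:3.
In Hill order: C9H13BrO3.

C9H13BrO3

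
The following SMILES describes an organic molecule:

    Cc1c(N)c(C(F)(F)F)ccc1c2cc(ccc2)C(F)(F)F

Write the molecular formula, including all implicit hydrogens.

C15H11F6N

Walk through each heavy atom and fill implicit hydrogens from standard valence (C 4, N 3, O 2, S 2, halogen 1); for lowercase aromatic atoms, an aromatic c carries 1 H when it has two neighbours and 0 H with three, and aromatic n carries 0 H:
  atom 1: C, bond orders sum to 1 (valence 4) → 3 H
  atom 2: aromatic c, 3 neighbours → 0 H
  atom 3: aromatic c, 3 neighbours → 0 H
  atom 4: N, bond orders sum to 1 (valence 3) → 2 H
  atom 5: aromatic c, 3 neighbours → 0 H
  atom 6: C, bond orders sum to 4 (valence 4) → 0 H
  atom 7: F (halogen, monovalent) → 0 H
  atom 8: F (halogen, monovalent) → 0 H
  atom 9: F (halogen, monovalent) → 0 H
  atom 10: aromatic c, 2 neighbours → 1 H
  atom 11: aromatic c, 2 neighbours → 1 H
  atom 12: aromatic c, 3 neighbours → 0 H
  atom 13: aromatic c, 3 neighbours → 0 H
  atom 14: aromatic c, 2 neighbours → 1 H
  atom 15: aromatic c, 3 neighbours → 0 H
  atom 16: aromatic c, 2 neighbours → 1 H
  atom 17: aromatic c, 2 neighbours → 1 H
  atom 18: aromatic c, 2 neighbours → 1 H
  atom 19: C, bond orders sum to 4 (valence 4) → 0 H
  atom 20: F (halogen, monovalent) → 0 H
  atom 21: F (halogen, monovalent) → 0 H
  atom 22: F (halogen, monovalent) → 0 H
Totals → C:15, H:11, F:6, N:1.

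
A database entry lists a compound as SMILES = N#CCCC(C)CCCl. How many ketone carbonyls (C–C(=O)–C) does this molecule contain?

Scan the SMILES for the ketone motif — none present.
Groups that are present: 1 nitrile.

0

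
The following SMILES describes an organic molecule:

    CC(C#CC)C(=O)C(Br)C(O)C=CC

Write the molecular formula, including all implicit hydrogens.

C11H15BrO2

Walk through each heavy atom and fill implicit hydrogens from standard valence (C 4, N 3, O 2, S 2, halogen 1):
  atom 1: C, bond orders sum to 1 (valence 4) → 3 H
  atom 2: C, bond orders sum to 3 (valence 4) → 1 H
  atom 3: C, bond orders sum to 4 (valence 4) → 0 H
  atom 4: C, bond orders sum to 4 (valence 4) → 0 H
  atom 5: C, bond orders sum to 1 (valence 4) → 3 H
  atom 6: C, bond orders sum to 4 (valence 4) → 0 H
  atom 7: O, bond orders sum to 2 (valence 2) → 0 H
  atom 8: C, bond orders sum to 3 (valence 4) → 1 H
  atom 9: Br (halogen, monovalent) → 0 H
  atom 10: C, bond orders sum to 3 (valence 4) → 1 H
  atom 11: O, bond orders sum to 1 (valence 2) → 1 H
  atom 12: C, bond orders sum to 3 (valence 4) → 1 H
  atom 13: C, bond orders sum to 3 (valence 4) → 1 H
  atom 14: C, bond orders sum to 1 (valence 4) → 3 H
Totals → C:11, H:15, Br:1, O:2.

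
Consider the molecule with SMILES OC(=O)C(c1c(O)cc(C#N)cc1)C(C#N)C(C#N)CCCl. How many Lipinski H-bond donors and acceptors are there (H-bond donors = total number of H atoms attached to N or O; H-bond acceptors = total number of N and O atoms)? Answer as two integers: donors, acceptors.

2, 6

Donors: find every N or O and count the H atoms it carries.
  atom 1 (O): bond orders sum to 1 → 1 H
  atom 3 (O): bond orders sum to 2 → 0 H
  atom 7 (O): bond orders sum to 1 → 1 H
  atom 11 (N): bond orders sum to 3 → 0 H
  atom 16 (N): bond orders sum to 3 → 0 H
  atom 19 (N): bond orders sum to 3 → 0 H
Lipinski HBD = 2.
Acceptors: N atoms = 3, O atoms = 3 → HBA = 6.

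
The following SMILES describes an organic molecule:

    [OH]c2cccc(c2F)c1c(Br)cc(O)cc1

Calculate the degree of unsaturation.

8

Molecular formula: C12H8BrFO2.
DoU = (2C + 2 + N − H − X) / 2, where X is the halogen count and O/S are ignored.
    = (2·12 + 2 + 0 − 8 − 2) / 2 = 16 / 2 = 8.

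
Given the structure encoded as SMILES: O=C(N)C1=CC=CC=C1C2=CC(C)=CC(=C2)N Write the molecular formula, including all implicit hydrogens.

Walk through each heavy atom and fill implicit hydrogens from standard valence (C 4, N 3, O 2, S 2, halogen 1):
  atom 1: O, bond orders sum to 2 (valence 2) → 0 H
  atom 2: C, bond orders sum to 4 (valence 4) → 0 H
  atom 3: N, bond orders sum to 1 (valence 3) → 2 H
  atom 4: C, bond orders sum to 4 (valence 4) → 0 H
  atom 5: C, bond orders sum to 3 (valence 4) → 1 H
  atom 6: C, bond orders sum to 3 (valence 4) → 1 H
  atom 7: C, bond orders sum to 3 (valence 4) → 1 H
  atom 8: C, bond orders sum to 3 (valence 4) → 1 H
  atom 9: C, bond orders sum to 4 (valence 4) → 0 H
  atom 10: C, bond orders sum to 4 (valence 4) → 0 H
  atom 11: C, bond orders sum to 3 (valence 4) → 1 H
  atom 12: C, bond orders sum to 4 (valence 4) → 0 H
  atom 13: C, bond orders sum to 1 (valence 4) → 3 H
  atom 14: C, bond orders sum to 3 (valence 4) → 1 H
  atom 15: C, bond orders sum to 4 (valence 4) → 0 H
  atom 16: C, bond orders sum to 3 (valence 4) → 1 H
  atom 17: N, bond orders sum to 1 (valence 3) → 2 H
Totals → C:14, H:14, N:2, O:1.
In Hill order: C14H14N2O.

C14H14N2O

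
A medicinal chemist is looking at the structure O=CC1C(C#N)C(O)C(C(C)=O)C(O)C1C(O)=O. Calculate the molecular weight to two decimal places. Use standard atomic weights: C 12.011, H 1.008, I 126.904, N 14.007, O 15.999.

255.23 g/mol

First, the molecular formula is C11H13NO6 (counting implicit H from valence).
  C: 11 × 12.011 = 132.121
  H: 13 × 1.008 = 13.104
  N: 1 × 14.007 = 14.007
  O: 6 × 15.999 = 95.994
Sum: 11×12.011 + 13×1.008 + 1×14.007 + 6×15.999 = 255.226 → 255.23 g/mol.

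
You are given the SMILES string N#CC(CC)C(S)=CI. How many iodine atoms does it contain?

1

Scan the SMILES for I atoms (remember two-letter symbols like Cl and Br are single atoms).
Iodine count: 1.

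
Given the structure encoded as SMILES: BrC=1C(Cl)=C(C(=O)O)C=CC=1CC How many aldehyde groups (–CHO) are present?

0

Scan the SMILES for the aldehyde motif — none present.
Groups that are present: 1 carboxylic acid.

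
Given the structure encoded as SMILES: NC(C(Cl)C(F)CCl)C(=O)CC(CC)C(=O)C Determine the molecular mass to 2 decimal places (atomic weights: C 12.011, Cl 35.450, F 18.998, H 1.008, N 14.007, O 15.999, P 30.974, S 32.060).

286.17 g/mol

First, the molecular formula is C11H18Cl2FNO2 (counting implicit H from valence).
  C: 11 × 12.011 = 132.121
  Cl: 2 × 35.450 = 70.900
  F: 1 × 18.998 = 18.998
  H: 18 × 1.008 = 18.144
  N: 1 × 14.007 = 14.007
  O: 2 × 15.999 = 31.998
Sum: 11×12.011 + 2×35.450 + 1×18.998 + 18×1.008 + 1×14.007 + 2×15.999 = 286.168 → 286.17 g/mol.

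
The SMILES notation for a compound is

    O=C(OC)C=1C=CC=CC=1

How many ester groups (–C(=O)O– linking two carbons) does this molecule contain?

1

The ester motif appears at heavy-atom position 2 in the SMILES.
Ester count: 1.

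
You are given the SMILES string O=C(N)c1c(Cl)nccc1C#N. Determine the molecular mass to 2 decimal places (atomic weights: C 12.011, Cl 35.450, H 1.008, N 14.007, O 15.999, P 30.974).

181.58 g/mol

First, the molecular formula is C7H4ClN3O (counting implicit H from valence).
  C: 7 × 12.011 = 84.077
  Cl: 1 × 35.450 = 35.450
  H: 4 × 1.008 = 4.032
  N: 3 × 14.007 = 42.021
  O: 1 × 15.999 = 15.999
Sum: 7×12.011 + 1×35.450 + 4×1.008 + 3×14.007 + 1×15.999 = 181.579 → 181.58 g/mol.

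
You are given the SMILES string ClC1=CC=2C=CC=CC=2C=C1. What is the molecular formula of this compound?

C10H7Cl

Walk through each heavy atom and fill implicit hydrogens from standard valence (C 4, N 3, O 2, S 2, halogen 1):
  atom 1: Cl (halogen, monovalent) → 0 H
  atom 2: C, bond orders sum to 4 (valence 4) → 0 H
  atom 3: C, bond orders sum to 3 (valence 4) → 1 H
  atom 4: C, bond orders sum to 4 (valence 4) → 0 H
  atom 5: C, bond orders sum to 3 (valence 4) → 1 H
  atom 6: C, bond orders sum to 3 (valence 4) → 1 H
  atom 7: C, bond orders sum to 3 (valence 4) → 1 H
  atom 8: C, bond orders sum to 3 (valence 4) → 1 H
  atom 9: C, bond orders sum to 4 (valence 4) → 0 H
  atom 10: C, bond orders sum to 3 (valence 4) → 1 H
  atom 11: C, bond orders sum to 3 (valence 4) → 1 H
Totals → C:10, H:7, Cl:1.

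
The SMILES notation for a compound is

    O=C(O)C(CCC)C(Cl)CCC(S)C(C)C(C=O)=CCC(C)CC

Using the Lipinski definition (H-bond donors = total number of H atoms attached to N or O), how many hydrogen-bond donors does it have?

1

Donors: find every N or O and count the H atoms it carries.
  atom 1 (O): bond orders sum to 2 → 0 H
  atom 3 (O): bond orders sum to 1 → 1 H
  atom 18 (O): bond orders sum to 2 → 0 H
Lipinski HBD = 1.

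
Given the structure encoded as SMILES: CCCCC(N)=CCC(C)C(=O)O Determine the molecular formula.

Walk through each heavy atom and fill implicit hydrogens from standard valence (C 4, N 3, O 2, S 2, halogen 1):
  atom 1: C, bond orders sum to 1 (valence 4) → 3 H
  atom 2: C, bond orders sum to 2 (valence 4) → 2 H
  atom 3: C, bond orders sum to 2 (valence 4) → 2 H
  atom 4: C, bond orders sum to 2 (valence 4) → 2 H
  atom 5: C, bond orders sum to 4 (valence 4) → 0 H
  atom 6: N, bond orders sum to 1 (valence 3) → 2 H
  atom 7: C, bond orders sum to 3 (valence 4) → 1 H
  atom 8: C, bond orders sum to 2 (valence 4) → 2 H
  atom 9: C, bond orders sum to 3 (valence 4) → 1 H
  atom 10: C, bond orders sum to 1 (valence 4) → 3 H
  atom 11: C, bond orders sum to 4 (valence 4) → 0 H
  atom 12: O, bond orders sum to 2 (valence 2) → 0 H
  atom 13: O, bond orders sum to 1 (valence 2) → 1 H
Totals → C:10, H:19, N:1, O:2.

C10H19NO2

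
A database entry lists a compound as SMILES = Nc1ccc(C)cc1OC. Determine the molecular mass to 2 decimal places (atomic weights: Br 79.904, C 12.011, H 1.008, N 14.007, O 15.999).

First, the molecular formula is C8H11NO (counting implicit H from valence).
  C: 8 × 12.011 = 96.088
  H: 11 × 1.008 = 11.088
  N: 1 × 14.007 = 14.007
  O: 1 × 15.999 = 15.999
Sum: 8×12.011 + 11×1.008 + 1×14.007 + 1×15.999 = 137.182 → 137.18 g/mol.

137.18 g/mol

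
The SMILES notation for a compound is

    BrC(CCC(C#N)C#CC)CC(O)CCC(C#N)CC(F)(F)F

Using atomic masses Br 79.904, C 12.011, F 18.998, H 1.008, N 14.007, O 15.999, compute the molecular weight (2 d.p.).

First, the molecular formula is C16H20BrF3N2O (counting implicit H from valence).
  Br: 1 × 79.904 = 79.904
  C: 16 × 12.011 = 192.176
  F: 3 × 18.998 = 56.994
  H: 20 × 1.008 = 20.160
  N: 2 × 14.007 = 28.014
  O: 1 × 15.999 = 15.999
Sum: 1×79.904 + 16×12.011 + 3×18.998 + 20×1.008 + 2×14.007 + 1×15.999 = 393.247 → 393.25 g/mol.

393.25 g/mol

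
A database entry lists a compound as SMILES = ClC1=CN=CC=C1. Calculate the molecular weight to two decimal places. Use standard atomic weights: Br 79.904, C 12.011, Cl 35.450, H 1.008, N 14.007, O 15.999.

113.54 g/mol

First, the molecular formula is C5H4ClN (counting implicit H from valence).
  C: 5 × 12.011 = 60.055
  Cl: 1 × 35.450 = 35.450
  H: 4 × 1.008 = 4.032
  N: 1 × 14.007 = 14.007
Sum: 5×12.011 + 1×35.450 + 4×1.008 + 1×14.007 = 113.544 → 113.54 g/mol.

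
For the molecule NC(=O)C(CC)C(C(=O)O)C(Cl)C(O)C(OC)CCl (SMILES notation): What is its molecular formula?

C11H19Cl2NO5

Walk through each heavy atom and fill implicit hydrogens from standard valence (C 4, N 3, O 2, S 2, halogen 1):
  atom 1: N, bond orders sum to 1 (valence 3) → 2 H
  atom 2: C, bond orders sum to 4 (valence 4) → 0 H
  atom 3: O, bond orders sum to 2 (valence 2) → 0 H
  atom 4: C, bond orders sum to 3 (valence 4) → 1 H
  atom 5: C, bond orders sum to 2 (valence 4) → 2 H
  atom 6: C, bond orders sum to 1 (valence 4) → 3 H
  atom 7: C, bond orders sum to 3 (valence 4) → 1 H
  atom 8: C, bond orders sum to 4 (valence 4) → 0 H
  atom 9: O, bond orders sum to 2 (valence 2) → 0 H
  atom 10: O, bond orders sum to 1 (valence 2) → 1 H
  atom 11: C, bond orders sum to 3 (valence 4) → 1 H
  atom 12: Cl (halogen, monovalent) → 0 H
  atom 13: C, bond orders sum to 3 (valence 4) → 1 H
  atom 14: O, bond orders sum to 1 (valence 2) → 1 H
  atom 15: C, bond orders sum to 3 (valence 4) → 1 H
  atom 16: O, bond orders sum to 2 (valence 2) → 0 H
  atom 17: C, bond orders sum to 1 (valence 4) → 3 H
  atom 18: C, bond orders sum to 2 (valence 4) → 2 H
  atom 19: Cl (halogen, monovalent) → 0 H
Totals → C:11, H:19, Cl:2, N:1, O:5.
In Hill order: C11H19Cl2NO5.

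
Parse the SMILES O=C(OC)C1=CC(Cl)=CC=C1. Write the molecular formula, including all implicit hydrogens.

Walk through each heavy atom and fill implicit hydrogens from standard valence (C 4, N 3, O 2, S 2, halogen 1):
  atom 1: O, bond orders sum to 2 (valence 2) → 0 H
  atom 2: C, bond orders sum to 4 (valence 4) → 0 H
  atom 3: O, bond orders sum to 2 (valence 2) → 0 H
  atom 4: C, bond orders sum to 1 (valence 4) → 3 H
  atom 5: C, bond orders sum to 4 (valence 4) → 0 H
  atom 6: C, bond orders sum to 3 (valence 4) → 1 H
  atom 7: C, bond orders sum to 4 (valence 4) → 0 H
  atom 8: Cl (halogen, monovalent) → 0 H
  atom 9: C, bond orders sum to 3 (valence 4) → 1 H
  atom 10: C, bond orders sum to 3 (valence 4) → 1 H
  atom 11: C, bond orders sum to 3 (valence 4) → 1 H
Totals → C:8, H:7, Cl:1, O:2.
In Hill order: C8H7ClO2.

C8H7ClO2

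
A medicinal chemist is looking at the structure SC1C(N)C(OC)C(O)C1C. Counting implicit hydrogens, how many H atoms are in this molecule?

Walk through each heavy atom and fill implicit hydrogens from standard valence (C 4, N 3, O 2, S 2, halogen 1):
  atom 1: S, bond orders sum to 1 (valence 2) → 1 H
  atom 2: C, bond orders sum to 3 (valence 4) → 1 H
  atom 3: C, bond orders sum to 3 (valence 4) → 1 H
  atom 4: N, bond orders sum to 1 (valence 3) → 2 H
  atom 5: C, bond orders sum to 3 (valence 4) → 1 H
  atom 6: O, bond orders sum to 2 (valence 2) → 0 H
  atom 7: C, bond orders sum to 1 (valence 4) → 3 H
  atom 8: C, bond orders sum to 3 (valence 4) → 1 H
  atom 9: O, bond orders sum to 1 (valence 2) → 1 H
  atom 10: C, bond orders sum to 3 (valence 4) → 1 H
  atom 11: C, bond orders sum to 1 (valence 4) → 3 H
Total hydrogens: 15.

15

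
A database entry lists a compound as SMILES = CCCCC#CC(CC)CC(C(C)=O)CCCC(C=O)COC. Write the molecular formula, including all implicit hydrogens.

Walk through each heavy atom and fill implicit hydrogens from standard valence (C 4, N 3, O 2, S 2, halogen 1):
  atom 1: C, bond orders sum to 1 (valence 4) → 3 H
  atom 2: C, bond orders sum to 2 (valence 4) → 2 H
  atom 3: C, bond orders sum to 2 (valence 4) → 2 H
  atom 4: C, bond orders sum to 2 (valence 4) → 2 H
  atom 5: C, bond orders sum to 4 (valence 4) → 0 H
  atom 6: C, bond orders sum to 4 (valence 4) → 0 H
  atom 7: C, bond orders sum to 3 (valence 4) → 1 H
  atom 8: C, bond orders sum to 2 (valence 4) → 2 H
  atom 9: C, bond orders sum to 1 (valence 4) → 3 H
  atom 10: C, bond orders sum to 2 (valence 4) → 2 H
  atom 11: C, bond orders sum to 3 (valence 4) → 1 H
  atom 12: C, bond orders sum to 4 (valence 4) → 0 H
  atom 13: C, bond orders sum to 1 (valence 4) → 3 H
  atom 14: O, bond orders sum to 2 (valence 2) → 0 H
  atom 15: C, bond orders sum to 2 (valence 4) → 2 H
  atom 16: C, bond orders sum to 2 (valence 4) → 2 H
  atom 17: C, bond orders sum to 2 (valence 4) → 2 H
  atom 18: C, bond orders sum to 3 (valence 4) → 1 H
  atom 19: C, bond orders sum to 3 (valence 4) → 1 H
  atom 20: O, bond orders sum to 2 (valence 2) → 0 H
  atom 21: C, bond orders sum to 2 (valence 4) → 2 H
  atom 22: O, bond orders sum to 2 (valence 2) → 0 H
  atom 23: C, bond orders sum to 1 (valence 4) → 3 H
Totals → C:20, H:34, O:3.
In Hill order: C20H34O3.

C20H34O3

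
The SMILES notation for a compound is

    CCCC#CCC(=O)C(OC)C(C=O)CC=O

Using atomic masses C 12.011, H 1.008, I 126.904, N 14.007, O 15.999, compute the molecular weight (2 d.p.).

238.28 g/mol

First, the molecular formula is C13H18O4 (counting implicit H from valence).
  C: 13 × 12.011 = 156.143
  H: 18 × 1.008 = 18.144
  O: 4 × 15.999 = 63.996
Sum: 13×12.011 + 18×1.008 + 4×15.999 = 238.283 → 238.28 g/mol.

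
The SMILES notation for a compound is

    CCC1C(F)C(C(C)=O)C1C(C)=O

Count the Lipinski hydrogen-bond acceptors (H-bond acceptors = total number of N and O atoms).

N atoms: 0; O atoms: 2.
Lipinski HBA = 0 + 2 = 2.

2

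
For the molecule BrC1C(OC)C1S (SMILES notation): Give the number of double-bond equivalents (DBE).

1

Degree of unsaturation = (number of rings) + (number of π bonds).
Ring closures in the SMILES: 1.
π bonds: none → 0 DoU from unsaturation.
Total DoU = 1 + 0 = 1.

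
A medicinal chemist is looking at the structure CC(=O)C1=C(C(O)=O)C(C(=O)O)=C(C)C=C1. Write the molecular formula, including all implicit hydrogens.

Walk through each heavy atom and fill implicit hydrogens from standard valence (C 4, N 3, O 2, S 2, halogen 1):
  atom 1: C, bond orders sum to 1 (valence 4) → 3 H
  atom 2: C, bond orders sum to 4 (valence 4) → 0 H
  atom 3: O, bond orders sum to 2 (valence 2) → 0 H
  atom 4: C, bond orders sum to 4 (valence 4) → 0 H
  atom 5: C, bond orders sum to 4 (valence 4) → 0 H
  atom 6: C, bond orders sum to 4 (valence 4) → 0 H
  atom 7: O, bond orders sum to 1 (valence 2) → 1 H
  atom 8: O, bond orders sum to 2 (valence 2) → 0 H
  atom 9: C, bond orders sum to 4 (valence 4) → 0 H
  atom 10: C, bond orders sum to 4 (valence 4) → 0 H
  atom 11: O, bond orders sum to 2 (valence 2) → 0 H
  atom 12: O, bond orders sum to 1 (valence 2) → 1 H
  atom 13: C, bond orders sum to 4 (valence 4) → 0 H
  atom 14: C, bond orders sum to 1 (valence 4) → 3 H
  atom 15: C, bond orders sum to 3 (valence 4) → 1 H
  atom 16: C, bond orders sum to 3 (valence 4) → 1 H
Totals → C:11, H:10, O:5.

C11H10O5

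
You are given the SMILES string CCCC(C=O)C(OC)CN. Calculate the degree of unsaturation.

1

Molecular formula: C8H17NO2.
DoU = (2C + 2 + N − H − X) / 2, where X is the halogen count and O/S are ignored.
    = (2·8 + 2 + 1 − 17 − 0) / 2 = 2 / 2 = 1.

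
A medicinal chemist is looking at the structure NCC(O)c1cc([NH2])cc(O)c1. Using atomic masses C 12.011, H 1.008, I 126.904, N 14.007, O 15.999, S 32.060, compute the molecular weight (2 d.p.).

First, the molecular formula is C8H12N2O2 (counting implicit H from valence).
  C: 8 × 12.011 = 96.088
  H: 12 × 1.008 = 12.096
  N: 2 × 14.007 = 28.014
  O: 2 × 15.999 = 31.998
Sum: 8×12.011 + 12×1.008 + 2×14.007 + 2×15.999 = 168.196 → 168.20 g/mol.

168.20 g/mol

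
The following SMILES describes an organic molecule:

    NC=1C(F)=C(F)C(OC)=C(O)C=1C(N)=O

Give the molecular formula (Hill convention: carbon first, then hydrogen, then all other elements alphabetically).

Walk through each heavy atom and fill implicit hydrogens from standard valence (C 4, N 3, O 2, S 2, halogen 1):
  atom 1: N, bond orders sum to 1 (valence 3) → 2 H
  atom 2: C, bond orders sum to 4 (valence 4) → 0 H
  atom 3: C, bond orders sum to 4 (valence 4) → 0 H
  atom 4: F (halogen, monovalent) → 0 H
  atom 5: C, bond orders sum to 4 (valence 4) → 0 H
  atom 6: F (halogen, monovalent) → 0 H
  atom 7: C, bond orders sum to 4 (valence 4) → 0 H
  atom 8: O, bond orders sum to 2 (valence 2) → 0 H
  atom 9: C, bond orders sum to 1 (valence 4) → 3 H
  atom 10: C, bond orders sum to 4 (valence 4) → 0 H
  atom 11: O, bond orders sum to 1 (valence 2) → 1 H
  atom 12: C, bond orders sum to 4 (valence 4) → 0 H
  atom 13: C, bond orders sum to 4 (valence 4) → 0 H
  atom 14: N, bond orders sum to 1 (valence 3) → 2 H
  atom 15: O, bond orders sum to 2 (valence 2) → 0 H
Totals → C:8, H:8, F:2, N:2, O:3.
In Hill order: C8H8F2N2O3.

C8H8F2N2O3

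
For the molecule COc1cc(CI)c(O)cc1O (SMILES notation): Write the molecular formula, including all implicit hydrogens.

C8H9IO3

Walk through each heavy atom and fill implicit hydrogens from standard valence (C 4, N 3, O 2, S 2, halogen 1); for lowercase aromatic atoms, an aromatic c carries 1 H when it has two neighbours and 0 H with three, and aromatic n carries 0 H:
  atom 1: C, bond orders sum to 1 (valence 4) → 3 H
  atom 2: O, bond orders sum to 2 (valence 2) → 0 H
  atom 3: aromatic c, 3 neighbours → 0 H
  atom 4: aromatic c, 2 neighbours → 1 H
  atom 5: aromatic c, 3 neighbours → 0 H
  atom 6: C, bond orders sum to 2 (valence 4) → 2 H
  atom 7: I (halogen, monovalent) → 0 H
  atom 8: aromatic c, 3 neighbours → 0 H
  atom 9: O, bond orders sum to 1 (valence 2) → 1 H
  atom 10: aromatic c, 2 neighbours → 1 H
  atom 11: aromatic c, 3 neighbours → 0 H
  atom 12: O, bond orders sum to 1 (valence 2) → 1 H
Totals → C:8, H:9, I:1, O:3.
In Hill order: C8H9IO3.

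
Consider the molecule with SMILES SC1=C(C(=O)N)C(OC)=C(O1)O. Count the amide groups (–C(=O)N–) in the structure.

1

The amide motif appears at heavy-atom position 4 in the SMILES.
Other groups present: 1 ether, 1 hydroxyl, 1 thiol.
Amide count: 1.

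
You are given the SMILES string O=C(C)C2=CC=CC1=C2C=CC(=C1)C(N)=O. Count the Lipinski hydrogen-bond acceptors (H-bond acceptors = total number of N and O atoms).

N atoms: 1; O atoms: 2.
Lipinski HBA = 1 + 2 = 3.

3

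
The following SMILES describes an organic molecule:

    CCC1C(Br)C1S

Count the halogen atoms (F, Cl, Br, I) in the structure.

1

Halogen atoms appear at heavy-atom position 5 (1×Br).
Other groups present: 1 thiol.
Halogen count: 1.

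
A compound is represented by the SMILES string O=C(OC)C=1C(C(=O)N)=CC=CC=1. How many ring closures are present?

In SMILES, each pair of matching ring-closure digits denotes one ring-closing bond; the number of such bonds equals the number of independent rings.
Ring-closure bonds here: 1.

1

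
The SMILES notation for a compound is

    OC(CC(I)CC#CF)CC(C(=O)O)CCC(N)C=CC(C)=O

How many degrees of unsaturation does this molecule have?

5

Molecular formula: C16H23FINO4.
DoU = (2C + 2 + N − H − X) / 2, where X is the halogen count and O/S are ignored.
    = (2·16 + 2 + 1 − 23 − 2) / 2 = 10 / 2 = 5.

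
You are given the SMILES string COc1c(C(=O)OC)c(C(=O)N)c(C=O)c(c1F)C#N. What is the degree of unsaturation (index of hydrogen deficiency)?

Molecular formula: C12H9FN2O5.
DoU = (2C + 2 + N − H − X) / 2, where X is the halogen count and O/S are ignored.
    = (2·12 + 2 + 2 − 9 − 1) / 2 = 18 / 2 = 9.

9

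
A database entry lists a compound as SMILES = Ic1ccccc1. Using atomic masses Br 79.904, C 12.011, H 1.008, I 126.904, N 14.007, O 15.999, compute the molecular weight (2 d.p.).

204.01 g/mol

First, the molecular formula is C6H5I (counting implicit H from valence).
  C: 6 × 12.011 = 72.066
  H: 5 × 1.008 = 5.040
  I: 1 × 126.904 = 126.904
Sum: 6×12.011 + 5×1.008 + 1×126.904 = 204.010 → 204.01 g/mol.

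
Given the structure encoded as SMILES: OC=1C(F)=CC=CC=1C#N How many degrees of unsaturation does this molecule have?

Degree of unsaturation = (number of rings) + (number of π bonds).
Ring closures in the SMILES: 1.
π bonds: 3 double bonds (each 1 DoU), 1 triple bond (each 2 DoU) → 5 DoU from unsaturation.
Total DoU = 1 + 5 = 6.

6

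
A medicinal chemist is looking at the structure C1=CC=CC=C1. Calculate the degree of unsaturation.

4

Molecular formula: C6H6.
DoU = (2C + 2 + N − H − X) / 2, where X is the halogen count and O/S are ignored.
    = (2·6 + 2 + 0 − 6 − 0) / 2 = 8 / 2 = 4.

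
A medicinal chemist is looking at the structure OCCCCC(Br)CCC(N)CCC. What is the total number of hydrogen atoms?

24

Walk through each heavy atom and fill implicit hydrogens from standard valence (C 4, N 3, O 2, S 2, halogen 1):
  atom 1: O, bond orders sum to 1 (valence 2) → 1 H
  atom 2: C, bond orders sum to 2 (valence 4) → 2 H
  atom 3: C, bond orders sum to 2 (valence 4) → 2 H
  atom 4: C, bond orders sum to 2 (valence 4) → 2 H
  atom 5: C, bond orders sum to 2 (valence 4) → 2 H
  atom 6: C, bond orders sum to 3 (valence 4) → 1 H
  atom 7: Br (halogen, monovalent) → 0 H
  atom 8: C, bond orders sum to 2 (valence 4) → 2 H
  atom 9: C, bond orders sum to 2 (valence 4) → 2 H
  atom 10: C, bond orders sum to 3 (valence 4) → 1 H
  atom 11: N, bond orders sum to 1 (valence 3) → 2 H
  atom 12: C, bond orders sum to 2 (valence 4) → 2 H
  atom 13: C, bond orders sum to 2 (valence 4) → 2 H
  atom 14: C, bond orders sum to 1 (valence 4) → 3 H
Total hydrogens: 24.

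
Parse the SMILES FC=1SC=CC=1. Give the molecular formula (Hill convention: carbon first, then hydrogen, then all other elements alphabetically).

C4H3FS

Walk through each heavy atom and fill implicit hydrogens from standard valence (C 4, N 3, O 2, S 2, halogen 1):
  atom 1: F (halogen, monovalent) → 0 H
  atom 2: C, bond orders sum to 4 (valence 4) → 0 H
  atom 3: S, bond orders sum to 2 (valence 2) → 0 H
  atom 4: C, bond orders sum to 3 (valence 4) → 1 H
  atom 5: C, bond orders sum to 3 (valence 4) → 1 H
  atom 6: C, bond orders sum to 3 (valence 4) → 1 H
Totals → C:4, H:3, F:1, S:1.
In Hill order: C4H3FS.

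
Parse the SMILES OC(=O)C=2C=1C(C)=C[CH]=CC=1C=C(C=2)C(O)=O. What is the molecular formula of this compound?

C13H10O4

Walk through each heavy atom and fill implicit hydrogens from standard valence (C 4, N 3, O 2, S 2, halogen 1):
  atom 1: O, bond orders sum to 1 (valence 2) → 1 H
  atom 2: C, bond orders sum to 4 (valence 4) → 0 H
  atom 3: O, bond orders sum to 2 (valence 2) → 0 H
  atom 4: C, bond orders sum to 4 (valence 4) → 0 H
  atom 5: C, bond orders sum to 4 (valence 4) → 0 H
  atom 6: C, bond orders sum to 4 (valence 4) → 0 H
  atom 7: C, bond orders sum to 1 (valence 4) → 3 H
  atom 8: C, bond orders sum to 3 (valence 4) → 1 H
  atom 9: C with explicit H count 1
  atom 10: C, bond orders sum to 3 (valence 4) → 1 H
  atom 11: C, bond orders sum to 4 (valence 4) → 0 H
  atom 12: C, bond orders sum to 3 (valence 4) → 1 H
  atom 13: C, bond orders sum to 4 (valence 4) → 0 H
  atom 14: C, bond orders sum to 3 (valence 4) → 1 H
  atom 15: C, bond orders sum to 4 (valence 4) → 0 H
  atom 16: O, bond orders sum to 1 (valence 2) → 1 H
  atom 17: O, bond orders sum to 2 (valence 2) → 0 H
Totals → C:13, H:10, O:4.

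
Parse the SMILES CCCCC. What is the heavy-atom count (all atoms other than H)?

5

Every atom symbol written in the SMILES (organic subset) is one heavy atom; implicit H are not written.
Heavy atoms by element → C:5.
Total: 5.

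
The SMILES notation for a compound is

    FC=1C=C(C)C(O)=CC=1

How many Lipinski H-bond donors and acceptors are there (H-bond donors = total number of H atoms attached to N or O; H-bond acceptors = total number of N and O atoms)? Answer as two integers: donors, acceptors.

1, 1

Donors: find every N or O and count the H atoms it carries.
  atom 7 (O): bond orders sum to 1 → 1 H
Lipinski HBD = 1.
Acceptors: N atoms = 0, O atoms = 1 → HBA = 1.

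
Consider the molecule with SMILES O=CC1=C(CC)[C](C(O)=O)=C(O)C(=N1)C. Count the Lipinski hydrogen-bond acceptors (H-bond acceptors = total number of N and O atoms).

N atoms: 1; O atoms: 4.
Lipinski HBA = 1 + 4 = 5.

5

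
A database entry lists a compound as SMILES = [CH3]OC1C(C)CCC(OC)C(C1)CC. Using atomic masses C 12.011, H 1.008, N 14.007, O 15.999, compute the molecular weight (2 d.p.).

200.32 g/mol

First, the molecular formula is C12H24O2 (counting implicit H from valence).
  C: 12 × 12.011 = 144.132
  H: 24 × 1.008 = 24.192
  O: 2 × 15.999 = 31.998
Sum: 12×12.011 + 24×1.008 + 2×15.999 = 200.322 → 200.32 g/mol.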